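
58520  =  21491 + 37029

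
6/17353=6/17353 = 0.00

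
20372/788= 25 + 168/197 = 25.85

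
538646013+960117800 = 1498763813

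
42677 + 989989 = 1032666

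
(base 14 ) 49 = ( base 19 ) 38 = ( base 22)2L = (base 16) 41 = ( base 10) 65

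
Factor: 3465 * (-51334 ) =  - 2^1 * 3^2 * 5^1*7^1*11^1*25667^1= - 177872310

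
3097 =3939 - 842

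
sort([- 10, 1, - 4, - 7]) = [ - 10, - 7, - 4, 1]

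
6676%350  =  26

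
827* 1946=1609342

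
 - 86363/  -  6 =14393 + 5/6 = 14393.83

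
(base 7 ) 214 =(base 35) 34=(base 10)109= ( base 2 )1101101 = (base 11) 9A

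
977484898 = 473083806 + 504401092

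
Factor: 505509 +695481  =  1200990=   2^1*3^1*5^1*7^2*19^1*43^1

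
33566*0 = 0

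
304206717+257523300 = 561730017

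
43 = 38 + 5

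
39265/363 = 39265/363 = 108.17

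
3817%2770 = 1047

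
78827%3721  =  686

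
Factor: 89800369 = 37^1 * 97^1*131^1*191^1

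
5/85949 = 5/85949 = 0.00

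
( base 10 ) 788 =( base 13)488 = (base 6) 3352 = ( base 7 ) 2204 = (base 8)1424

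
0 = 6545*0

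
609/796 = 609/796 = 0.77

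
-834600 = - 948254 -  - 113654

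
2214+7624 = 9838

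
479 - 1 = 478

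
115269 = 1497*77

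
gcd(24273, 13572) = 261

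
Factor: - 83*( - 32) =2656 = 2^5 * 83^1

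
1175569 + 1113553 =2289122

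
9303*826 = 7684278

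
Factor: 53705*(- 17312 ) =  - 929740960 =-2^5*5^1*23^1*467^1*541^1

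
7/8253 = 1/1179 = 0.00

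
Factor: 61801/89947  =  11^( -1)*13^( - 1 ) * 17^( - 1) * 23^1 * 37^( - 1 )*2687^1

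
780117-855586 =-75469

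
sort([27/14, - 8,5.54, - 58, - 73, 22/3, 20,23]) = [ - 73, - 58, - 8 , 27/14,5.54,22/3, 20  ,  23]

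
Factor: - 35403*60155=-2129667465 = - 3^1 * 5^1*53^1*227^1*11801^1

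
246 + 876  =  1122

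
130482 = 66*1977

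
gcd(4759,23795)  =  4759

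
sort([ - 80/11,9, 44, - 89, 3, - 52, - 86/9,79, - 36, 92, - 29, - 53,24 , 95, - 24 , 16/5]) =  [ - 89 , - 53, - 52, - 36, - 29, - 24, - 86/9, - 80/11, 3,16/5,9 , 24,44,79 , 92,  95] 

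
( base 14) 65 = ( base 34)2l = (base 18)4h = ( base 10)89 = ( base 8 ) 131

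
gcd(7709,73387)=1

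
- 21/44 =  - 1 + 23/44 = -  0.48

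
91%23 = 22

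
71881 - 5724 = 66157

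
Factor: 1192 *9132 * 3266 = 2^6*3^1*23^1*71^1*149^1 * 761^1 = 35551533504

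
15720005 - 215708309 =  - 199988304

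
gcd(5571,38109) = 3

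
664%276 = 112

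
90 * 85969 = 7737210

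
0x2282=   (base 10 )8834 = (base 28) B7E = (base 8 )21202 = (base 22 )I5C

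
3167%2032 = 1135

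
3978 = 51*78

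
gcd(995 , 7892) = 1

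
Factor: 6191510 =2^1*5^1*13^1*97^1 * 491^1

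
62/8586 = 31/4293 = 0.01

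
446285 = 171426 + 274859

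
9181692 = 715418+8466274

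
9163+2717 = 11880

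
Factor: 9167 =89^1*103^1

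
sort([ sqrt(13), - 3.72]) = [ - 3.72, sqrt( 13 )] 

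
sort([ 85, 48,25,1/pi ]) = [ 1/pi,25,48,  85 ] 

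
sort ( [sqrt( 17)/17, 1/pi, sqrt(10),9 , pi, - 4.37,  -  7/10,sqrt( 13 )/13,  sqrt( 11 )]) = [-4.37,  -  7/10,sqrt( 17)/17, sqrt( 13)/13, 1/pi, pi, sqrt( 10),sqrt(11 ),  9] 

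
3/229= 3/229 = 0.01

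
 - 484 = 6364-6848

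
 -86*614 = - 52804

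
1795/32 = 1795/32 = 56.09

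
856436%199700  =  57636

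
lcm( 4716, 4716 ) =4716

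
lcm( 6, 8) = 24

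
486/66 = 81/11 = 7.36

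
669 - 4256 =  - 3587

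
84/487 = 84/487  =  0.17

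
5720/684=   8+62/171 = 8.36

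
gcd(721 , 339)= 1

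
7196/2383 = 3+47/2383 = 3.02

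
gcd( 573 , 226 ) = 1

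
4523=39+4484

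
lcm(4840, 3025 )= 24200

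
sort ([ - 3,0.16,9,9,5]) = [- 3, 0.16, 5,9,9] 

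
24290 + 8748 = 33038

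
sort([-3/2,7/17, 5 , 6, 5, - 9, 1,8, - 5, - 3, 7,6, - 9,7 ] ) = [ - 9, - 9, - 5, - 3, - 3/2,7/17, 1,5 , 5, 6,  6, 7, 7, 8]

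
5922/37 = 160 + 2/37 = 160.05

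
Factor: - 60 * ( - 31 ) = 1860 = 2^2  *3^1 * 5^1*31^1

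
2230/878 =1115/439 = 2.54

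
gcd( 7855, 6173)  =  1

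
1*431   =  431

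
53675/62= 53675/62 = 865.73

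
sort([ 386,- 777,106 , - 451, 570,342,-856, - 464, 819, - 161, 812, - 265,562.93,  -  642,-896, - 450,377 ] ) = [ - 896, - 856,- 777,-642, -464, - 451, - 450, - 265,- 161,  106,342,377,386,562.93,570 , 812,819 ] 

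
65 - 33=32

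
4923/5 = 984 + 3/5 = 984.60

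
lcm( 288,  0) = 0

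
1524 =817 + 707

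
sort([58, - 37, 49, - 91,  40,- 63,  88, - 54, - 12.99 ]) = [ - 91, - 63 , - 54, - 37, - 12.99,  40,49,58,88 ]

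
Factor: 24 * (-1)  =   - 2^3*3^1 = -24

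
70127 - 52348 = 17779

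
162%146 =16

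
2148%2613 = 2148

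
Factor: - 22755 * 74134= -1686919170 = - 2^1*3^1*5^1*37^1*  41^1 * 101^1*367^1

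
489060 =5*97812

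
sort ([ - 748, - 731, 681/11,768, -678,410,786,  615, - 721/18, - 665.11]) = [ - 748 , - 731, - 678, - 665.11, - 721/18,681/11,  410 , 615,  768,786 ] 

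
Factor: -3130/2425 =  - 2^1*5^( - 1 ) * 97^(  -  1 ) * 313^1 = - 626/485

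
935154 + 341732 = 1276886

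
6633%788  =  329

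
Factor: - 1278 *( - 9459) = 2^1 * 3^4*71^1*1051^1  =  12088602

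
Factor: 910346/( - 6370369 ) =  - 2^1*31^1 * 1931^(  -  1) * 3299^( - 1 ) * 14683^1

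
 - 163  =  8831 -8994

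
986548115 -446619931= 539928184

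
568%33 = 7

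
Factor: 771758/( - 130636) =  - 385879/65318 = - 2^( - 1) *11^( - 1 )*13^1*2969^ ( - 1)*29683^1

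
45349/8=45349/8 = 5668.62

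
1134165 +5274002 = 6408167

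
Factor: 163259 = 163259^1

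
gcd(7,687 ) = 1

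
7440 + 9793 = 17233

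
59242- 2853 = 56389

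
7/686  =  1/98 = 0.01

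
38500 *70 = 2695000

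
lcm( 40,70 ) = 280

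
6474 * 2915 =18871710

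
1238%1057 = 181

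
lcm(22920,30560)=91680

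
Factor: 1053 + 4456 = 7^1 * 787^1 = 5509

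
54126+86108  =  140234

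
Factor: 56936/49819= 8/7=2^3*7^( - 1) 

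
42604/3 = 42604/3 =14201.33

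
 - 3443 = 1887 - 5330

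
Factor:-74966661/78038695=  - 10709523/11148385 = -3^3*5^(  -  1)  *  11^1 * 107^1 * 163^(-1) * 337^1 *13679^( - 1) 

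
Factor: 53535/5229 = 3^( - 1 ) * 5^1*7^(-1) * 43^1 = 215/21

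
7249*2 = 14498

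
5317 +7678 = 12995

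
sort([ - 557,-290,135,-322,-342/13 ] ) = [ - 557,- 322, - 290,-342/13,  135 ]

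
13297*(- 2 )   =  - 26594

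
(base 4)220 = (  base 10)40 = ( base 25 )1F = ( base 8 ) 50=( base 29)1b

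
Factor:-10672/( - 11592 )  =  2^1 * 3^(-2 )*7^( - 1)*29^1 = 58/63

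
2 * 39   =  78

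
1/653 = 1/653  =  0.00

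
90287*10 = 902870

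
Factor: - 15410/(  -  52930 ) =23/79 = 23^1*79^( - 1) 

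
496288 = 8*62036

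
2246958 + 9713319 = 11960277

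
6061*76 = 460636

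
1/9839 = 1/9839= 0.00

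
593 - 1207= - 614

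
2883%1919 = 964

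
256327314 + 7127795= 263455109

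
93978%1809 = 1719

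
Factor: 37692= 2^2*3^3*349^1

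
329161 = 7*47023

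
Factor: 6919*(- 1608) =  - 11125752 =- 2^3*3^1*11^1*17^1*37^1*67^1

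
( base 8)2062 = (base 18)35c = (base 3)1110210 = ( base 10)1074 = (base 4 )100302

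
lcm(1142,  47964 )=47964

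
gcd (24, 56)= 8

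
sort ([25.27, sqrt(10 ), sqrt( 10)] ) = [sqrt(10), sqrt(10), 25.27]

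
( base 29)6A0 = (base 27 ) 78h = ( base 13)2576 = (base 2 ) 1010011011000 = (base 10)5336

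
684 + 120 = 804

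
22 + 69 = 91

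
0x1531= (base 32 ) 59h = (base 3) 21102221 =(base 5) 133200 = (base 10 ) 5425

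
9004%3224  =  2556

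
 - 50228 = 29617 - 79845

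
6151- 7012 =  - 861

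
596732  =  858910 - 262178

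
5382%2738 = 2644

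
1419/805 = 1419/805 = 1.76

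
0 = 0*7208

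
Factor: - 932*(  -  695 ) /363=647740/363   =  2^2*3^( - 1)*5^1*11^( - 2)*139^1*233^1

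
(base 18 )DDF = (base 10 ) 4461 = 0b1000101101101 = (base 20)b31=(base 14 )18a9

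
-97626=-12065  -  85561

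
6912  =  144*48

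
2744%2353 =391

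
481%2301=481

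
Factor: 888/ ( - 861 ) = -296/287 = - 2^3*7^( - 1 )*37^1 * 41^(-1)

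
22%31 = 22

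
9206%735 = 386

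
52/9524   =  13/2381= 0.01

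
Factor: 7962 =2^1*3^1*1327^1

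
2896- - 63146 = 66042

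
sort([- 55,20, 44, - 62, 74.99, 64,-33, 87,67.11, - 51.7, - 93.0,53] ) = [  -  93.0 ,-62,- 55,-51.7, - 33,20, 44,53,64,  67.11,74.99,  87] 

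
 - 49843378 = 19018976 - 68862354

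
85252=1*85252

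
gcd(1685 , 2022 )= 337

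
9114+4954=14068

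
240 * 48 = 11520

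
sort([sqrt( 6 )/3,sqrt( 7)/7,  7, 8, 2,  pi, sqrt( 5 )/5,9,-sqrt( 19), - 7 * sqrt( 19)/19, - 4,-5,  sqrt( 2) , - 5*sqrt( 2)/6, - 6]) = [-6, - 5,-sqrt (19 ),-4,-7*sqrt(19)/19,-5 * sqrt ( 2)/6,sqrt( 7)/7,sqrt(5)/5 , sqrt( 6)/3 , sqrt (2),2,pi, 7 , 8,  9] 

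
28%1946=28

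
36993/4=9248+1/4 = 9248.25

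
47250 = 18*2625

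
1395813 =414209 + 981604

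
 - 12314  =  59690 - 72004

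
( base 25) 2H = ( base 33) 21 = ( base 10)67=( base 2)1000011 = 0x43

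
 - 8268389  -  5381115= - 13649504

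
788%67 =51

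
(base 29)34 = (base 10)91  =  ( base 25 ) 3g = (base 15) 61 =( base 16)5b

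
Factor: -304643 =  - 304643^1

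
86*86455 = 7435130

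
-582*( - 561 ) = 326502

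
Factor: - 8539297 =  - 13^1*113^1 * 5813^1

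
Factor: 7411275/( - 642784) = -2^( - 5)*3^2 * 5^2*53^( - 1) * 379^( - 1) *32939^1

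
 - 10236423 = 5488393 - 15724816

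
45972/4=11493 = 11493.00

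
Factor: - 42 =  - 2^1*3^1*7^1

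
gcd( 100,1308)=4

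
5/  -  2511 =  - 5/2511  =  - 0.00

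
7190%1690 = 430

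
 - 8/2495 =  - 1+2487/2495 = - 0.00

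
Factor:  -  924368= - 2^4 * 57773^1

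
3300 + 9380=12680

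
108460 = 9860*11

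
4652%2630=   2022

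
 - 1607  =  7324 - 8931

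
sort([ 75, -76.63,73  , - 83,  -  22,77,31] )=[ - 83 , - 76.63,-22 , 31 , 73, 75,77]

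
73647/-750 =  - 99 + 201/250 = - 98.20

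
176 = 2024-1848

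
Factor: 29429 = 29429^1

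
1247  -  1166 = 81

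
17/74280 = 17/74280 = 0.00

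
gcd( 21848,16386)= 5462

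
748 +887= 1635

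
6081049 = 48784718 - 42703669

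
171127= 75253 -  - 95874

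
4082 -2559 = 1523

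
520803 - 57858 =462945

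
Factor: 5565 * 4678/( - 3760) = - 2603307/376=- 2^( -3)  *3^1 *7^1*47^( - 1 )*53^1*2339^1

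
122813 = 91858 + 30955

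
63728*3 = 191184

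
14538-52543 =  - 38005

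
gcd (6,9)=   3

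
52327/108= 52327/108 = 484.51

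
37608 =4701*8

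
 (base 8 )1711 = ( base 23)1J3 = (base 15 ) 449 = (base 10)969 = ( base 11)801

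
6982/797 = 8 +606/797  =  8.76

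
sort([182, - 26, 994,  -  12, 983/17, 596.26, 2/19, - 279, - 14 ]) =[-279, - 26 , - 14,-12,2/19,983/17, 182,596.26, 994 ] 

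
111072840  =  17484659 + 93588181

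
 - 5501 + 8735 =3234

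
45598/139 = 328 + 6/139  =  328.04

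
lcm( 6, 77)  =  462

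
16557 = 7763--8794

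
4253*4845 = 20605785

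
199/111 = 199/111 = 1.79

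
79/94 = 79/94 = 0.84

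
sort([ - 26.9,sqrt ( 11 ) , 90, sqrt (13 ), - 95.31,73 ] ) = [ - 95.31, - 26.9,sqrt ( 11 ),sqrt ( 13), 73,90]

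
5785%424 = 273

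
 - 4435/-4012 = 1 + 423/4012  =  1.11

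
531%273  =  258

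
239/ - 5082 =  - 1 + 4843/5082 = -0.05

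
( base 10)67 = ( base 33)21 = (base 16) 43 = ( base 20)37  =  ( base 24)2j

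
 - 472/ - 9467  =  472/9467 = 0.05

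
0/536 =0 = 0.00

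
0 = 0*14645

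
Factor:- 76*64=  - 4864 = - 2^8*19^1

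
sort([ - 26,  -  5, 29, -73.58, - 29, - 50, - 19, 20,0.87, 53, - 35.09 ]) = [ - 73.58, - 50, - 35.09, - 29, - 26,-19, - 5, 0.87, 20, 29,53]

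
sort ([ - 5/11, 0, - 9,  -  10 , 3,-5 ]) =[- 10, - 9, -5, - 5/11, 0,3 ] 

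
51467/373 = 51467/373 = 137.98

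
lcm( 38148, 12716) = 38148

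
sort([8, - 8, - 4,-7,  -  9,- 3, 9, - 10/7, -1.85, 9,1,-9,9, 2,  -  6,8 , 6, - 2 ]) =[ - 9,  -  9,-8, - 7 , - 6, - 4,- 3,-2, - 1.85 , - 10/7 , 1,2, 6,8,8, 9,9,9 ]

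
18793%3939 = 3037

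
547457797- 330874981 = 216582816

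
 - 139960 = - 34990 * 4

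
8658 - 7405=1253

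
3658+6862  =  10520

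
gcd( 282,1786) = 94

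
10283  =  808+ 9475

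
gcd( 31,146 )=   1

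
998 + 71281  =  72279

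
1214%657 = 557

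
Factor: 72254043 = 3^2*8028227^1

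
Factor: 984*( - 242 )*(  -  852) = 2^6*3^2*11^2*41^1*71^1  =  202885056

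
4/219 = 4/219 = 0.02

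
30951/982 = 31 + 509/982 = 31.52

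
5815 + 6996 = 12811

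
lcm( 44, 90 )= 1980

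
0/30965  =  0 = 0.00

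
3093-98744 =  - 95651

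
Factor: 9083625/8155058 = 2^( - 1)*3^1 * 5^3*24223^1*4077529^( - 1 )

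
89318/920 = 44659/460 = 97.08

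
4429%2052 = 325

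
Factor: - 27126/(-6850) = 3^2*5^( - 2) * 11^1 =99/25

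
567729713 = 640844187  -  73114474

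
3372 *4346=14654712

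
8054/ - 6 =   -  4027/3 = - 1342.33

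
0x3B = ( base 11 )54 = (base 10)59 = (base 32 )1R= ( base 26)27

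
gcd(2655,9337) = 1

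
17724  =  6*2954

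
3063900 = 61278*50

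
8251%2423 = 982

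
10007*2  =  20014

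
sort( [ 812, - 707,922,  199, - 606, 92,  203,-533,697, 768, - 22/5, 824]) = [-707, - 606, - 533, - 22/5,92,199,203,  697,768, 812,824,  922]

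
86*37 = 3182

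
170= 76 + 94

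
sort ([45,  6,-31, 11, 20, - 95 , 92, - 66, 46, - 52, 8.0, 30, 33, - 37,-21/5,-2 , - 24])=[ - 95 ,  -  66,- 52, - 37, - 31, - 24, - 21/5, - 2, 6,8.0,11 , 20, 30, 33,45, 46, 92 ]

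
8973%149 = 33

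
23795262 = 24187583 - 392321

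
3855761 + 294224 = 4149985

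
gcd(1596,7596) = 12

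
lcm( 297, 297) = 297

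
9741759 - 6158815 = 3582944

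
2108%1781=327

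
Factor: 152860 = 2^2*5^1*7643^1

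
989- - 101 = 1090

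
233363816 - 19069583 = 214294233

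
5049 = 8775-3726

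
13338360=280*47637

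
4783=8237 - 3454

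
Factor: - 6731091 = -3^2*43^1*17393^1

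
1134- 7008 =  - 5874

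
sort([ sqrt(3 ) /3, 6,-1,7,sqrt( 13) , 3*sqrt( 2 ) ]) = [ - 1,sqrt( 3)/3,sqrt(13 ), 3 *sqrt(2),6, 7]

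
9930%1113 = 1026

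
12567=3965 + 8602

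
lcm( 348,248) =21576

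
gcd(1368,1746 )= 18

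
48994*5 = 244970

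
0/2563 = 0 = 0.00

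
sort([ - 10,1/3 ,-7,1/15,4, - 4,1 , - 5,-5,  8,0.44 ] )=[ - 10, - 7,-5,-5,-4, 1/15,  1/3,0.44,  1,4 , 8 ]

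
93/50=1 + 43/50 =1.86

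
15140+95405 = 110545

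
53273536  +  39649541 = 92923077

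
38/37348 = 19/18674=0.00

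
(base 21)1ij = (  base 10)838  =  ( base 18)2AA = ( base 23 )1DA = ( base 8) 1506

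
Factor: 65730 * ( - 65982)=  -  2^2 * 3^2*5^1 * 7^2*313^1*1571^1 = - 4336996860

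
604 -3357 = - 2753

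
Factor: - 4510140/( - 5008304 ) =1127535/1252076 = 2^( - 2)*3^1 * 5^1*7^ ( - 1 )*97^( - 1 )* 461^( - 1) * 75169^1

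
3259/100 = 3259/100 = 32.59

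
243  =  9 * 27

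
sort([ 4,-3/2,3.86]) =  [  -  3/2,3.86, 4 ]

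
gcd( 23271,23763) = 3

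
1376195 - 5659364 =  - 4283169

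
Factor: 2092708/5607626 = 1046354/2803813=2^1*523177^1 *2803813^ ( - 1)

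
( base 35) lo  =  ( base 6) 3303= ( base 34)mb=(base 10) 759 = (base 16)2f7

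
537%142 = 111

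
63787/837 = 63787/837  =  76.21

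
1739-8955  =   - 7216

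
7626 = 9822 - 2196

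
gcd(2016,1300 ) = 4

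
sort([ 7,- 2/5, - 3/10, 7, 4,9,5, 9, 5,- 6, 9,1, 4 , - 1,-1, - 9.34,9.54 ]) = [-9.34 ,-6, - 1, - 1, - 2/5, - 3/10,1, 4, 4, 5, 5, 7, 7, 9, 9, 9, 9.54]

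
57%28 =1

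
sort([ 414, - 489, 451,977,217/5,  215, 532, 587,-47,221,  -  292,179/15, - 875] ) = [ - 875,  -  489, - 292,  -  47, 179/15, 217/5,215 , 221,414 , 451, 532, 587, 977]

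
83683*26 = 2175758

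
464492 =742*626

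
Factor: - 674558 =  - 2^1*337279^1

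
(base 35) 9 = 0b1001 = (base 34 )9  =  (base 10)9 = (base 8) 11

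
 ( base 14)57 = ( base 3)2212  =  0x4D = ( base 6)205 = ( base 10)77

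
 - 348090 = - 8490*41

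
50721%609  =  174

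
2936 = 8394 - 5458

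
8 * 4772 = 38176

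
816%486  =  330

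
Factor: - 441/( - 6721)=3^2*7^2*11^( - 1) *13^(-1)*47^( - 1)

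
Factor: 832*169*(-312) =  - 2^9*3^1*13^4 = - 43869696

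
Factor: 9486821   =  179^1*52999^1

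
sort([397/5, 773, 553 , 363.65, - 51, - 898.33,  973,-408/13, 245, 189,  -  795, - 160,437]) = [ - 898.33,  -  795,-160 ,-51, - 408/13,397/5,189, 245, 363.65,437, 553, 773, 973]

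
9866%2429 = 150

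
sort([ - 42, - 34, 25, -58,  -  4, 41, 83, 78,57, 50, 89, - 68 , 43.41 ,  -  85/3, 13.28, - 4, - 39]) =[ - 68, - 58, - 42, -39, - 34, - 85/3, - 4, - 4, 13.28, 25,41,43.41, 50, 57,78 , 83, 89]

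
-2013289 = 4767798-6781087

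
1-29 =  - 28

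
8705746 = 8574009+131737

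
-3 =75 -78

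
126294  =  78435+47859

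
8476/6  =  1412 + 2/3 = 1412.67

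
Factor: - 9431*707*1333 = -7^1*31^1* 43^1*101^1*9431^1 = - 8888066761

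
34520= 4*8630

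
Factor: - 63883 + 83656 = 19773 = 3^2*13^3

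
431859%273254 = 158605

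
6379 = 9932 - 3553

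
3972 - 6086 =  - 2114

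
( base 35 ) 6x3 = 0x213c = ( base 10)8508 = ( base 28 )ano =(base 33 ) 7QR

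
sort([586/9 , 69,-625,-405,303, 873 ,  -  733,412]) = [ - 733, -625, - 405, 586/9, 69, 303, 412, 873] 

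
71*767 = 54457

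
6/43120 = 3/21560 = 0.00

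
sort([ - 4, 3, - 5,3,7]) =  [-5, -4,3,3,7]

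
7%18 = 7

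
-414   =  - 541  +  127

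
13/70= 13/70 = 0.19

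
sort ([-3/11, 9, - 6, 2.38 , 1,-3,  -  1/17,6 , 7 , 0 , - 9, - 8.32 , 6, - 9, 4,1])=[ - 9, - 9 , - 8.32, - 6,- 3, - 3/11, - 1/17, 0,1, 1,2.38,4, 6, 6,7, 9]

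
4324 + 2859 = 7183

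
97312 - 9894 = 87418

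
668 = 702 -34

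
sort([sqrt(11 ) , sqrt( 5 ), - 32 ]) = [ - 32,sqrt(5), sqrt( 11 ) ]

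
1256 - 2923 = -1667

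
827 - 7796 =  - 6969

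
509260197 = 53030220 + 456229977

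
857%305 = 247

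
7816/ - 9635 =  -  7816/9635  =  - 0.81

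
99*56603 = 5603697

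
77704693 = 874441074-796736381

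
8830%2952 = 2926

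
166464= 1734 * 96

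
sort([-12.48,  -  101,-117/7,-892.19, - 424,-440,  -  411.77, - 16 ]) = [ - 892.19,-440 ,-424,-411.77, - 101, - 117/7,  -  16, -12.48]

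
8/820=2/205 = 0.01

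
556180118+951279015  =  1507459133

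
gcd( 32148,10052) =4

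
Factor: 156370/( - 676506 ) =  - 3^( - 1)*5^1*19^1*137^ ( - 1 ) = - 95/411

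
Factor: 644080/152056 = 2^1*5^1*97^1*229^( - 1 ) = 970/229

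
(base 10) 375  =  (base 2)101110111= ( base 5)3000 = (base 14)1CB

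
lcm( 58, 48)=1392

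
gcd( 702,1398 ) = 6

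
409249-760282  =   - 351033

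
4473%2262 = 2211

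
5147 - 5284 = -137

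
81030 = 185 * 438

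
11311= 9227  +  2084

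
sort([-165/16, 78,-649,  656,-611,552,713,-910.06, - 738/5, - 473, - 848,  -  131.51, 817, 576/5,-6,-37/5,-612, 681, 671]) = [-910.06,  -  848,-649, - 612, - 611,- 473, - 738/5, - 131.51, - 165/16, - 37/5, - 6,  78, 576/5, 552,  656, 671, 681, 713  ,  817] 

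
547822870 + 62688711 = 610511581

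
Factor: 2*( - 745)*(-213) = 2^1*3^1*5^1*71^1  *  149^1 = 317370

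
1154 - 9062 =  - 7908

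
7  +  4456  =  4463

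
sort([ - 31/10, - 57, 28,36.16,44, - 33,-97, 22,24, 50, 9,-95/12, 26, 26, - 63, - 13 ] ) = [ - 97,- 63, - 57,-33,  -  13, - 95/12, - 31/10, 9, 22, 24, 26 , 26, 28 , 36.16,  44, 50 ]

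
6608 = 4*1652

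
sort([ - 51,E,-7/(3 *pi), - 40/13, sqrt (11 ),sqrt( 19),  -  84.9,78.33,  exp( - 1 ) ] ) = [- 84.9, - 51, - 40/13 ,-7/(3*pi),exp (-1 ),E,sqrt(11 ),  sqrt(19), 78.33]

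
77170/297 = 259 + 247/297 = 259.83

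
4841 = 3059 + 1782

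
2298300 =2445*940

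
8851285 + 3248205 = 12099490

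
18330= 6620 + 11710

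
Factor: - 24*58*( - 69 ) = 2^4*3^2*23^1*29^1  =  96048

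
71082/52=1366  +  25/26 =1366.96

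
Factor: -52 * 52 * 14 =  - 37856 = -  2^5*7^1 * 13^2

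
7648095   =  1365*5603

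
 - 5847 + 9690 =3843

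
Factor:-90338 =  - 2^1*17^1*2657^1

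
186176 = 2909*64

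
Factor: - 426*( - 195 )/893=2^1*3^2*5^1*13^1*19^( - 1)*47^( - 1)*71^1= 83070/893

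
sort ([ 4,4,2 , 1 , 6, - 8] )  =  [- 8, 1,2,4 , 4,6 ] 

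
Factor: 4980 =2^2 * 3^1*5^1 * 83^1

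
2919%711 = 75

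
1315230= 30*43841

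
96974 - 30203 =66771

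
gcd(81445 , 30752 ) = 1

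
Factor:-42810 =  -2^1* 3^1*5^1*1427^1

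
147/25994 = 147/25994 = 0.01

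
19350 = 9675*2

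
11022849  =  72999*151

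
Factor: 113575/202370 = 55/98 = 2^( - 1)*5^1*7^(-2 ) * 11^1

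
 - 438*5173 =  - 2265774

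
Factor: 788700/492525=2^2 * 3^( - 1 )*199^(-1)*  239^1 = 956/597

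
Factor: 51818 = 2^1 *13^1*1993^1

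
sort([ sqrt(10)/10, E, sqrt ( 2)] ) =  [ sqrt( 10)/10, sqrt( 2), E ]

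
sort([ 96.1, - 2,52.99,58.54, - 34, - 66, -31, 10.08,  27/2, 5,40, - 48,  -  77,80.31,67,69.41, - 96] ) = [ - 96, - 77, - 66, - 48, - 34, - 31, - 2,5,  10.08,  27/2,40,52.99,58.54,67,69.41, 80.31, 96.1]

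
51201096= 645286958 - 594085862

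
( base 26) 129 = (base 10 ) 737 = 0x2e1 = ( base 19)20F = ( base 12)515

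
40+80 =120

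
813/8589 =271/2863 = 0.09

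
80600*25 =2015000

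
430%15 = 10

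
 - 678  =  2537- 3215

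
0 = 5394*0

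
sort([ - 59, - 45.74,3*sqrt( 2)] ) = [-59 ,-45.74, 3 * sqrt(2) ] 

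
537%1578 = 537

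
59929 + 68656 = 128585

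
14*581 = 8134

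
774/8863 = 774/8863 = 0.09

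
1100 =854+246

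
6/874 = 3/437  =  0.01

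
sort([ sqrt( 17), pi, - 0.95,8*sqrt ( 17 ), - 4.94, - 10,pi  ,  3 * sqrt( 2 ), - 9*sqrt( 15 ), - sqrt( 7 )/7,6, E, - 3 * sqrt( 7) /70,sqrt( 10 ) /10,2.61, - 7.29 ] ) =[ - 9*sqrt ( 15), - 10, - 7.29, - 4.94, - 0.95, - sqrt( 7)/7, - 3 *sqrt( 7) /70, sqrt(10) /10, 2.61,E,  pi,pi, sqrt( 17), 3 * sqrt( 2),6,8*sqrt(17)]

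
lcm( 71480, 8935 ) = 71480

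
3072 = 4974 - 1902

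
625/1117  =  625/1117 = 0.56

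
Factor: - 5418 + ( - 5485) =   -  10903 = - 10903^1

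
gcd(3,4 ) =1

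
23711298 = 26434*897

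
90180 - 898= 89282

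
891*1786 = 1591326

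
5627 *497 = 2796619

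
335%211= 124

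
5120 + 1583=6703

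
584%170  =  74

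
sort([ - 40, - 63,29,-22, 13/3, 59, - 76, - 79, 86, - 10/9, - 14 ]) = [ - 79 , - 76,-63,  -  40,-22, - 14, - 10/9,13/3,29,59,  86]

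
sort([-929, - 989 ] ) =[ - 989, - 929]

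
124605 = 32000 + 92605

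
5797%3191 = 2606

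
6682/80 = 3341/40 = 83.53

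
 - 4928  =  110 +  - 5038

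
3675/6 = 1225/2=612.50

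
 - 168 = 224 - 392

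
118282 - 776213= - 657931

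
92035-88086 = 3949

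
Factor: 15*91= 1365 = 3^1*5^1*7^1*13^1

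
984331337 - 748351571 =235979766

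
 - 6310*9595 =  - 60544450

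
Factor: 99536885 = 5^1*7^3*127^1 *457^1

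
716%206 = 98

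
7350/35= 210 = 210.00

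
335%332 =3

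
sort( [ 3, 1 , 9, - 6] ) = [ - 6 , 1,3 , 9 ] 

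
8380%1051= 1023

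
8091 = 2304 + 5787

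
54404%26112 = 2180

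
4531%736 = 115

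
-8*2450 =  - 19600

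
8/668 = 2/167 = 0.01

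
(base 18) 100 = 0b101000100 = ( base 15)169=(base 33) 9r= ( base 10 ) 324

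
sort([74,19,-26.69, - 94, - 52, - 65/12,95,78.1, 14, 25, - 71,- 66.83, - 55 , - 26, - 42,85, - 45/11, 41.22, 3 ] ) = [-94, - 71, - 66.83, - 55,- 52, - 42, -26.69, - 26, - 65/12, - 45/11,3,14,19,25, 41.22, 74 , 78.1,85, 95 ] 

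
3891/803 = 4+679/803  =  4.85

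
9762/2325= 3254/775=4.20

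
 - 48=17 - 65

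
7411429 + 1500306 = 8911735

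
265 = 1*265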